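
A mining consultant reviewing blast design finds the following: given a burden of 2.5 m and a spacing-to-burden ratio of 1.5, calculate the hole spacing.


3.75 m

Spacing = burden * ratio
= 2.5 * 1.5
= 3.75 m


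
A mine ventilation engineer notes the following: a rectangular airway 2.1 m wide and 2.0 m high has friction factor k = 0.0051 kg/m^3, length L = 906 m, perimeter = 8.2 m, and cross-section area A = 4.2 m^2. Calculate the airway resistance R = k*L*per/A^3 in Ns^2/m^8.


Compute the numerator:
k * L * per = 0.0051 * 906 * 8.2
= 37.88892
Compute the denominator:
A^3 = 4.2^3 = 74.088
Resistance:
R = 37.88892 / 74.088
= 0.5114 Ns^2/m^8

0.5114 Ns^2/m^8


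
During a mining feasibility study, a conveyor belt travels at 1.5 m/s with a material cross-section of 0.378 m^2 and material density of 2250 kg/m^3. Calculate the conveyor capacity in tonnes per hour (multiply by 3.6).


Volumetric flow = speed * area
= 1.5 * 0.378 = 0.567 m^3/s
Mass flow = volumetric * density
= 0.567 * 2250 = 1275.75 kg/s
Convert to t/h: multiply by 3.6
Capacity = 1275.75 * 3.6
= 4592.7 t/h

4592.7 t/h


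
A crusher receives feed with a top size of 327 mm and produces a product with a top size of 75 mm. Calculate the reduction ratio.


Reduction ratio = feed size / product size
= 327 / 75
= 4.36

4.36


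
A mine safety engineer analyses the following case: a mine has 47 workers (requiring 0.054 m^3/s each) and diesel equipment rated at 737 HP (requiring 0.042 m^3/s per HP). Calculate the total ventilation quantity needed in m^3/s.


Airflow for workers:
Q_people = 47 * 0.054 = 2.538 m^3/s
Airflow for diesel equipment:
Q_diesel = 737 * 0.042 = 30.954 m^3/s
Total ventilation:
Q_total = 2.538 + 30.954
= 33.492 m^3/s

33.492 m^3/s


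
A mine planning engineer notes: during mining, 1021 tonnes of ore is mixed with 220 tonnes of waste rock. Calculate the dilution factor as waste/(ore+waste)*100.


17.7276%

Total material = ore + waste
= 1021 + 220 = 1241 tonnes
Dilution = waste / total * 100
= 220 / 1241 * 100
= 0.17727639 * 100
= 17.7276%


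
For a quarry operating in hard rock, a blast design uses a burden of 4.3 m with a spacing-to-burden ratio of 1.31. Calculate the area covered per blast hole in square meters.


First, find the spacing:
Spacing = burden * ratio = 4.3 * 1.31
= 5.633 m
Then, calculate the area:
Area = burden * spacing = 4.3 * 5.633
= 24.2219 m^2

24.2219 m^2


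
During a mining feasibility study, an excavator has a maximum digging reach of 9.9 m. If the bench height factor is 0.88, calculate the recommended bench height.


8.712 m

Bench height = reach * factor
= 9.9 * 0.88
= 8.712 m


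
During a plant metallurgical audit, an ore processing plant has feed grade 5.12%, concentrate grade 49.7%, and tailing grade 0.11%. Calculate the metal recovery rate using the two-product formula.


98.0686%

Using the two-product formula:
R = 100 * c * (f - t) / (f * (c - t))
Numerator = 100 * 49.7 * (5.12 - 0.11)
= 100 * 49.7 * 5.01
= 24899.7
Denominator = 5.12 * (49.7 - 0.11)
= 5.12 * 49.59
= 253.9008
R = 24899.7 / 253.9008
= 98.0686%


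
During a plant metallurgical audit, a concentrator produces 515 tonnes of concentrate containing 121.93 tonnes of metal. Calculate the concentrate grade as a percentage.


23.6757%

Grade = (metal in concentrate / concentrate mass) * 100
= (121.93 / 515) * 100
= 0.2367572816 * 100
= 23.6757%


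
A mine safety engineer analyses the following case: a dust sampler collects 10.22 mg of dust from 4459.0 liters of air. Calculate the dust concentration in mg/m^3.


Convert liters to m^3: 1 m^3 = 1000 L
Concentration = mass / volume * 1000
= 10.22 / 4459.0 * 1000
= 0.002291993721 * 1000
= 2.292 mg/m^3

2.292 mg/m^3


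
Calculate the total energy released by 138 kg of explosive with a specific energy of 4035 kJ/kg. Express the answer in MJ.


Energy = mass * specific_energy / 1000
= 138 * 4035 / 1000
= 556830 / 1000
= 556.83 MJ

556.83 MJ


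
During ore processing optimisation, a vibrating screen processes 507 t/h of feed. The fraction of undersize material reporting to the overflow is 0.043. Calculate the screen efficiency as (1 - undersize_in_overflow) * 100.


Screen efficiency = (1 - fraction of undersize in overflow) * 100
= (1 - 0.043) * 100
= 0.957 * 100
= 95.7%

95.7%


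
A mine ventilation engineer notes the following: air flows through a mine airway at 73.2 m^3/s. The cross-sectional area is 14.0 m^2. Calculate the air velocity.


5.2286 m/s

Velocity = flow rate / cross-sectional area
= 73.2 / 14.0
= 5.2286 m/s


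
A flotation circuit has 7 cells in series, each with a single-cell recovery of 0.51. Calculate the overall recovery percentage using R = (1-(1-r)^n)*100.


Complement of single-cell recovery:
1 - r = 1 - 0.51 = 0.49
Raise to power n:
(1 - r)^7 = 0.49^7 = 0.006782230728
Overall recovery:
R = (1 - 0.006782230728) * 100
= 99.3218%

99.3218%


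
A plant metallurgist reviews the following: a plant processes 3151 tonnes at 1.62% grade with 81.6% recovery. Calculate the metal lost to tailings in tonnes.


Total metal in feed:
= 3151 * 1.62 / 100 = 51.0462 tonnes
Metal recovered:
= 51.0462 * 81.6 / 100 = 41.6536992 tonnes
Metal lost to tailings:
= 51.0462 - 41.6536992
= 9.3925 tonnes

9.3925 tonnes


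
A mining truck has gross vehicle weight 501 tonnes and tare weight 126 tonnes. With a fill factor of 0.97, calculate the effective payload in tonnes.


363.75 tonnes

Maximum payload = gross - tare
= 501 - 126 = 375 tonnes
Effective payload = max payload * fill factor
= 375 * 0.97
= 363.75 tonnes


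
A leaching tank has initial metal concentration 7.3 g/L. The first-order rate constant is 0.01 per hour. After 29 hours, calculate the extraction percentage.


Compute the exponent:
-k * t = -0.01 * 29 = -0.29
Remaining concentration:
C = 7.3 * exp(-0.29)
= 7.3 * 0.7482635676
= 5.462324043 g/L
Extracted = 7.3 - 5.462324043 = 1.837675957 g/L
Extraction % = 1.837675957 / 7.3 * 100
= 25.1736%

25.1736%


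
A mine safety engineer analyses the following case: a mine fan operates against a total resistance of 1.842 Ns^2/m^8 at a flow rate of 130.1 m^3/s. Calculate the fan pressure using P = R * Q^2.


Compute Q^2:
Q^2 = 130.1^2 = 16926.01
Compute pressure:
P = R * Q^2 = 1.842 * 16926.01
= 31177.7104 Pa

31177.7104 Pa


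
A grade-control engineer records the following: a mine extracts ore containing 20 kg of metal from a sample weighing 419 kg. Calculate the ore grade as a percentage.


4.7733%

Ore grade = (metal mass / ore mass) * 100
= (20 / 419) * 100
= 0.0477326969 * 100
= 4.7733%


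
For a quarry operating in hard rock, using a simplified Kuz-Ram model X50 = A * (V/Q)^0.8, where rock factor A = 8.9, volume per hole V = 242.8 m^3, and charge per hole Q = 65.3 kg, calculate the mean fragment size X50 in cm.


Compute V/Q:
V/Q = 242.8 / 65.3 = 3.718223583
Raise to the power 0.8:
(V/Q)^0.8 = 3.718223583^0.8 = 2.859357126
Multiply by A:
X50 = 8.9 * 2.859357126
= 25.4483 cm

25.4483 cm


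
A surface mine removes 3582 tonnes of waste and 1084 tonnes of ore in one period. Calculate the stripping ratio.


3.3044

Stripping ratio = waste tonnage / ore tonnage
= 3582 / 1084
= 3.3044


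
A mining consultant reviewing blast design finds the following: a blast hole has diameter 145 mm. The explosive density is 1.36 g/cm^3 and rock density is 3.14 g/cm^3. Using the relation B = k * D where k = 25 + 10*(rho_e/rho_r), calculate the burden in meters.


First, compute k:
rho_e / rho_r = 1.36 / 3.14 = 0.4331210191
k = 25 + 10 * 0.4331210191 = 29.33121019
Then, compute burden:
B = k * D / 1000 = 29.33121019 * 145 / 1000
= 4253.025478 / 1000
= 4.253 m

4.253 m


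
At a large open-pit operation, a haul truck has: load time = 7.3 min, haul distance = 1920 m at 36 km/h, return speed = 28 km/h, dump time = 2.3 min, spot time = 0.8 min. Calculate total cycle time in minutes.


Convert haul speed to m/min: 36 * 1000/60 = 600 m/min
Haul time = 1920 / 600 = 3.2 min
Convert return speed to m/min: 28 * 1000/60 = 466.6666667 m/min
Return time = 1920 / 466.6666667 = 4.114285714 min
Total cycle time:
= 7.3 + 3.2 + 2.3 + 4.114285714 + 0.8
= 17.7143 min

17.7143 min


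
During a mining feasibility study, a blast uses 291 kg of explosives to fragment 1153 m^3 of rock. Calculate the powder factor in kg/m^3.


0.2524 kg/m^3

Powder factor = explosive mass / rock volume
= 291 / 1153
= 0.2524 kg/m^3


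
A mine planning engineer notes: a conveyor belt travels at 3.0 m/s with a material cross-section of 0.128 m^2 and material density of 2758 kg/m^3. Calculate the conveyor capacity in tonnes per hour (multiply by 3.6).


Volumetric flow = speed * area
= 3.0 * 0.128 = 0.384 m^3/s
Mass flow = volumetric * density
= 0.384 * 2758 = 1059.072 kg/s
Convert to t/h: multiply by 3.6
Capacity = 1059.072 * 3.6
= 3812.6592 t/h

3812.6592 t/h


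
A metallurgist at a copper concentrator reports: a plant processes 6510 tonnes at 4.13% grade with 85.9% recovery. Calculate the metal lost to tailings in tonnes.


Total metal in feed:
= 6510 * 4.13 / 100 = 268.863 tonnes
Metal recovered:
= 268.863 * 85.9 / 100 = 230.953317 tonnes
Metal lost to tailings:
= 268.863 - 230.953317
= 37.9097 tonnes

37.9097 tonnes


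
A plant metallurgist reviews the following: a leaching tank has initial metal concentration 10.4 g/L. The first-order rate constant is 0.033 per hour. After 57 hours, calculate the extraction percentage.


84.7562%

Compute the exponent:
-k * t = -0.033 * 57 = -1.881
Remaining concentration:
C = 10.4 * exp(-1.881)
= 10.4 * 0.1524375919
= 1.585350956 g/L
Extracted = 10.4 - 1.585350956 = 8.814649044 g/L
Extraction % = 8.814649044 / 10.4 * 100
= 84.7562%


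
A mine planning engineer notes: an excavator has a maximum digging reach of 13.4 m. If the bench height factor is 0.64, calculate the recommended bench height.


8.576 m

Bench height = reach * factor
= 13.4 * 0.64
= 8.576 m


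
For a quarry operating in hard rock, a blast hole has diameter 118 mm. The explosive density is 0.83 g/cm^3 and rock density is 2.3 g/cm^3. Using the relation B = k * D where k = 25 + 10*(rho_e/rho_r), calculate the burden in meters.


3.3758 m

First, compute k:
rho_e / rho_r = 0.83 / 2.3 = 0.3608695652
k = 25 + 10 * 0.3608695652 = 28.60869565
Then, compute burden:
B = k * D / 1000 = 28.60869565 * 118 / 1000
= 3375.826087 / 1000
= 3.3758 m


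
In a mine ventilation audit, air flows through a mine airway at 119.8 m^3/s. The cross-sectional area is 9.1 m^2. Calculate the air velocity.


Velocity = flow rate / cross-sectional area
= 119.8 / 9.1
= 13.1648 m/s

13.1648 m/s


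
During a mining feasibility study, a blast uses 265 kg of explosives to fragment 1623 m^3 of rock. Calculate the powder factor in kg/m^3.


Powder factor = explosive mass / rock volume
= 265 / 1623
= 0.1633 kg/m^3

0.1633 kg/m^3


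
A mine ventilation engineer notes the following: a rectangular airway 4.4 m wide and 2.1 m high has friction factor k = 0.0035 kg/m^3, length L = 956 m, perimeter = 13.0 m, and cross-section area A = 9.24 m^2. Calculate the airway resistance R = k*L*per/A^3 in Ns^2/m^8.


Compute the numerator:
k * L * per = 0.0035 * 956 * 13.0
= 43.498
Compute the denominator:
A^3 = 9.24^3 = 788.889024
Resistance:
R = 43.498 / 788.889024
= 0.0551 Ns^2/m^8

0.0551 Ns^2/m^8


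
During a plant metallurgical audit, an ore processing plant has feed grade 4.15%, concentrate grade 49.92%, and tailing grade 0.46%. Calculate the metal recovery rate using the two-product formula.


Using the two-product formula:
R = 100 * c * (f - t) / (f * (c - t))
Numerator = 100 * 49.92 * (4.15 - 0.46)
= 100 * 49.92 * 3.69
= 18420.48
Denominator = 4.15 * (49.92 - 0.46)
= 4.15 * 49.46
= 205.259
R = 18420.48 / 205.259
= 89.7426%

89.7426%


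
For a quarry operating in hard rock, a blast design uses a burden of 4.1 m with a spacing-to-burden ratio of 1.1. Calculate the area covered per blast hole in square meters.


18.491 m^2

First, find the spacing:
Spacing = burden * ratio = 4.1 * 1.1
= 4.51 m
Then, calculate the area:
Area = burden * spacing = 4.1 * 4.51
= 18.491 m^2


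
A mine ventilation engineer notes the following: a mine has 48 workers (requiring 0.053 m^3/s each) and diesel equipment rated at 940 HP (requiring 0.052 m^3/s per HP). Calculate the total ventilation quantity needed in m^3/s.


51.424 m^3/s

Airflow for workers:
Q_people = 48 * 0.053 = 2.544 m^3/s
Airflow for diesel equipment:
Q_diesel = 940 * 0.052 = 48.88 m^3/s
Total ventilation:
Q_total = 2.544 + 48.88
= 51.424 m^3/s


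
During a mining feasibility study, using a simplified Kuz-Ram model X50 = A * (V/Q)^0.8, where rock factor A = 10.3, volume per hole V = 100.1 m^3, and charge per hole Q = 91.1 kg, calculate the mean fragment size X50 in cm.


11.1063 cm

Compute V/Q:
V/Q = 100.1 / 91.1 = 1.098792536
Raise to the power 0.8:
(V/Q)^0.8 = 1.098792536^0.8 = 1.078282509
Multiply by A:
X50 = 10.3 * 1.078282509
= 11.1063 cm


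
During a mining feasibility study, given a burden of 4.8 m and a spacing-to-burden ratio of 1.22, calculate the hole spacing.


5.856 m

Spacing = burden * ratio
= 4.8 * 1.22
= 5.856 m


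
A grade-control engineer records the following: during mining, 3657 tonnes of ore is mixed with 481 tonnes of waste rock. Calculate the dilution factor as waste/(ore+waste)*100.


Total material = ore + waste
= 3657 + 481 = 4138 tonnes
Dilution = waste / total * 100
= 481 / 4138 * 100
= 0.1162397293 * 100
= 11.624%

11.624%


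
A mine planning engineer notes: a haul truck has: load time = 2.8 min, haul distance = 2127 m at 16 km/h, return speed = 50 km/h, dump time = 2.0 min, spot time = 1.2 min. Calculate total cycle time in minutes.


16.5287 min

Convert haul speed to m/min: 16 * 1000/60 = 266.6666667 m/min
Haul time = 2127 / 266.6666667 = 7.97625 min
Convert return speed to m/min: 50 * 1000/60 = 833.3333333 m/min
Return time = 2127 / 833.3333333 = 2.5524 min
Total cycle time:
= 2.8 + 7.97625 + 2.0 + 2.5524 + 1.2
= 16.5287 min


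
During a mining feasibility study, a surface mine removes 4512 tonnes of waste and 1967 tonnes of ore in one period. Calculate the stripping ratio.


2.2938

Stripping ratio = waste tonnage / ore tonnage
= 4512 / 1967
= 2.2938


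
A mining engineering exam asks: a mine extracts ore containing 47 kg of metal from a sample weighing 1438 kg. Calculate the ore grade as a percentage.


3.2684%

Ore grade = (metal mass / ore mass) * 100
= (47 / 1438) * 100
= 0.03268428373 * 100
= 3.2684%


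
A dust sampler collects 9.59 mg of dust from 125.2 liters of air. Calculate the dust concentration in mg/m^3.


Convert liters to m^3: 1 m^3 = 1000 L
Concentration = mass / volume * 1000
= 9.59 / 125.2 * 1000
= 0.07659744409 * 1000
= 76.5974 mg/m^3

76.5974 mg/m^3


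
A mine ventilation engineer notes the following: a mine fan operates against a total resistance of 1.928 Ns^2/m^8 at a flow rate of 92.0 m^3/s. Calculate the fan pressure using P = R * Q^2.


Compute Q^2:
Q^2 = 92.0^2 = 8464.0
Compute pressure:
P = R * Q^2 = 1.928 * 8464.0
= 16318.592 Pa

16318.592 Pa


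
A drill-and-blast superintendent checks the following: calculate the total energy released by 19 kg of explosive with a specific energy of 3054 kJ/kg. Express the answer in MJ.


Energy = mass * specific_energy / 1000
= 19 * 3054 / 1000
= 58026 / 1000
= 58.026 MJ

58.026 MJ


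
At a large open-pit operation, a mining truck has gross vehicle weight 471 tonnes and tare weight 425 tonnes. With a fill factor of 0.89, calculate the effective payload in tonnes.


Maximum payload = gross - tare
= 471 - 425 = 46 tonnes
Effective payload = max payload * fill factor
= 46 * 0.89
= 40.94 tonnes

40.94 tonnes


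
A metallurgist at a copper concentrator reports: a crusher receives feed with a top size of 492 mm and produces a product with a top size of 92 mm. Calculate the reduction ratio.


5.3478

Reduction ratio = feed size / product size
= 492 / 92
= 5.3478


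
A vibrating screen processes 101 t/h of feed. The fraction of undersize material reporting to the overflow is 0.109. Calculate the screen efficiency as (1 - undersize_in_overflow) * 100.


Screen efficiency = (1 - fraction of undersize in overflow) * 100
= (1 - 0.109) * 100
= 0.891 * 100
= 89.1%

89.1%


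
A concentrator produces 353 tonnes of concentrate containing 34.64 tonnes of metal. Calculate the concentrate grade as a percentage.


Grade = (metal in concentrate / concentrate mass) * 100
= (34.64 / 353) * 100
= 0.09813031161 * 100
= 9.813%

9.813%


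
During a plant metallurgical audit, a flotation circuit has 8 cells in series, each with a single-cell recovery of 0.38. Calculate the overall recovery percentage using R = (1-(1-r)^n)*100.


97.8166%

Complement of single-cell recovery:
1 - r = 1 - 0.38 = 0.62
Raise to power n:
(1 - r)^8 = 0.62^8 = 0.02183401056
Overall recovery:
R = (1 - 0.02183401056) * 100
= 97.8166%


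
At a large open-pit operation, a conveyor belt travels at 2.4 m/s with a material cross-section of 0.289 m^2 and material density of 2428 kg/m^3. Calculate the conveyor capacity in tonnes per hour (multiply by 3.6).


6062.6189 t/h

Volumetric flow = speed * area
= 2.4 * 0.289 = 0.6936 m^3/s
Mass flow = volumetric * density
= 0.6936 * 2428 = 1684.0608 kg/s
Convert to t/h: multiply by 3.6
Capacity = 1684.0608 * 3.6
= 6062.6189 t/h


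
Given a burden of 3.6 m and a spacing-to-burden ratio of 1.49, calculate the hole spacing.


Spacing = burden * ratio
= 3.6 * 1.49
= 5.364 m

5.364 m


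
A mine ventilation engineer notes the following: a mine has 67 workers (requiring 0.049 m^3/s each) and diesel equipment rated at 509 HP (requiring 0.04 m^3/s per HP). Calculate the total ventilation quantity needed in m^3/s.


Airflow for workers:
Q_people = 67 * 0.049 = 3.283 m^3/s
Airflow for diesel equipment:
Q_diesel = 509 * 0.04 = 20.36 m^3/s
Total ventilation:
Q_total = 3.283 + 20.36
= 23.643 m^3/s

23.643 m^3/s


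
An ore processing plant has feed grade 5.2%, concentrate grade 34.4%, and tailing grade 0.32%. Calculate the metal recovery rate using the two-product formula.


94.7273%

Using the two-product formula:
R = 100 * c * (f - t) / (f * (c - t))
Numerator = 100 * 34.4 * (5.2 - 0.32)
= 100 * 34.4 * 4.88
= 16787.2
Denominator = 5.2 * (34.4 - 0.32)
= 5.2 * 34.08
= 177.216
R = 16787.2 / 177.216
= 94.7273%


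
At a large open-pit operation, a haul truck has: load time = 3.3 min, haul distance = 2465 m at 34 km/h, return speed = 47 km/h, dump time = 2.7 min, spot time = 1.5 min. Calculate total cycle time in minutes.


14.9968 min

Convert haul speed to m/min: 34 * 1000/60 = 566.6666667 m/min
Haul time = 2465 / 566.6666667 = 4.35 min
Convert return speed to m/min: 47 * 1000/60 = 783.3333333 m/min
Return time = 2465 / 783.3333333 = 3.146808511 min
Total cycle time:
= 3.3 + 4.35 + 2.7 + 3.146808511 + 1.5
= 14.9968 min


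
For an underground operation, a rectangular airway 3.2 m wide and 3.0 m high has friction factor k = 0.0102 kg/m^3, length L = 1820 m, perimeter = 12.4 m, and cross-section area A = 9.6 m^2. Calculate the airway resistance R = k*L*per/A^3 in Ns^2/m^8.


Compute the numerator:
k * L * per = 0.0102 * 1820 * 12.4
= 230.1936
Compute the denominator:
A^3 = 9.6^3 = 884.736
Resistance:
R = 230.1936 / 884.736
= 0.2602 Ns^2/m^8

0.2602 Ns^2/m^8


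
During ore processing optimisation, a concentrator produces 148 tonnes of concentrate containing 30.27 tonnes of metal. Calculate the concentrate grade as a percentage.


Grade = (metal in concentrate / concentrate mass) * 100
= (30.27 / 148) * 100
= 0.204527027 * 100
= 20.4527%

20.4527%


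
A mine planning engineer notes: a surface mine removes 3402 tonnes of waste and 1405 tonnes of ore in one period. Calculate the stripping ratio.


2.4214

Stripping ratio = waste tonnage / ore tonnage
= 3402 / 1405
= 2.4214


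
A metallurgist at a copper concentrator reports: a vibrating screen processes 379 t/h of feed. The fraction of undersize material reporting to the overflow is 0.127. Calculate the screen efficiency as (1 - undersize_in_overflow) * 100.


Screen efficiency = (1 - fraction of undersize in overflow) * 100
= (1 - 0.127) * 100
= 0.873 * 100
= 87.3%

87.3%


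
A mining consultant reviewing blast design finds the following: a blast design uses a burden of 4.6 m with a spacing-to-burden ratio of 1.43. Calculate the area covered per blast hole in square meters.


30.2588 m^2

First, find the spacing:
Spacing = burden * ratio = 4.6 * 1.43
= 6.578 m
Then, calculate the area:
Area = burden * spacing = 4.6 * 6.578
= 30.2588 m^2


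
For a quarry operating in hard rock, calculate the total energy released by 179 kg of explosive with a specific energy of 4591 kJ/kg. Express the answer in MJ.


Energy = mass * specific_energy / 1000
= 179 * 4591 / 1000
= 821789 / 1000
= 821.789 MJ

821.789 MJ


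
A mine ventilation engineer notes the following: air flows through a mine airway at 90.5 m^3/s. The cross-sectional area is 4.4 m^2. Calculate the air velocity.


Velocity = flow rate / cross-sectional area
= 90.5 / 4.4
= 20.5682 m/s

20.5682 m/s


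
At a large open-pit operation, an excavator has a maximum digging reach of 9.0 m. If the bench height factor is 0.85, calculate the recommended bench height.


7.65 m

Bench height = reach * factor
= 9.0 * 0.85
= 7.65 m


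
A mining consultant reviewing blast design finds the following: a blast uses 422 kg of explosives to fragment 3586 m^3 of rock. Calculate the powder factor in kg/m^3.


Powder factor = explosive mass / rock volume
= 422 / 3586
= 0.1177 kg/m^3

0.1177 kg/m^3


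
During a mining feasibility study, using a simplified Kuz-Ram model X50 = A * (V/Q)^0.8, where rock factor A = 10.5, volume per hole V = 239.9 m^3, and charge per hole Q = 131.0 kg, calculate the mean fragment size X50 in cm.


Compute V/Q:
V/Q = 239.9 / 131.0 = 1.83129771
Raise to the power 0.8:
(V/Q)^0.8 = 1.83129771^0.8 = 1.622583898
Multiply by A:
X50 = 10.5 * 1.622583898
= 17.0371 cm

17.0371 cm


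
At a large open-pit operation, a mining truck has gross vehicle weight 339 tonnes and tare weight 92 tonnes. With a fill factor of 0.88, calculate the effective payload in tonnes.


Maximum payload = gross - tare
= 339 - 92 = 247 tonnes
Effective payload = max payload * fill factor
= 247 * 0.88
= 217.36 tonnes

217.36 tonnes


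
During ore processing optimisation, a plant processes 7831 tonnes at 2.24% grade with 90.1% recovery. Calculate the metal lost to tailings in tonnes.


17.366 tonnes

Total metal in feed:
= 7831 * 2.24 / 100 = 175.4144 tonnes
Metal recovered:
= 175.4144 * 90.1 / 100 = 158.0483744 tonnes
Metal lost to tailings:
= 175.4144 - 158.0483744
= 17.366 tonnes


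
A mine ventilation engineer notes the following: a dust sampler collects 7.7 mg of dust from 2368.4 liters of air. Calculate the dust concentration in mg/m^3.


3.2511 mg/m^3

Convert liters to m^3: 1 m^3 = 1000 L
Concentration = mass / volume * 1000
= 7.7 / 2368.4 * 1000
= 0.00325114001 * 1000
= 3.2511 mg/m^3


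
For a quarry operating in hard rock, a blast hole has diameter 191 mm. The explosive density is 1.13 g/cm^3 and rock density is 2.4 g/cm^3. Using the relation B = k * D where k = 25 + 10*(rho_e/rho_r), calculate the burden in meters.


First, compute k:
rho_e / rho_r = 1.13 / 2.4 = 0.4708333333
k = 25 + 10 * 0.4708333333 = 29.70833333
Then, compute burden:
B = k * D / 1000 = 29.70833333 * 191 / 1000
= 5674.291667 / 1000
= 5.6743 m

5.6743 m


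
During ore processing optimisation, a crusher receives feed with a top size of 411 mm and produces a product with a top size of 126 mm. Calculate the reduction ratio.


Reduction ratio = feed size / product size
= 411 / 126
= 3.2619

3.2619


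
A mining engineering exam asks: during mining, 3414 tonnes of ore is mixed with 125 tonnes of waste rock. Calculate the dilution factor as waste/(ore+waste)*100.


3.5321%

Total material = ore + waste
= 3414 + 125 = 3539 tonnes
Dilution = waste / total * 100
= 125 / 3539 * 100
= 0.03532071207 * 100
= 3.5321%


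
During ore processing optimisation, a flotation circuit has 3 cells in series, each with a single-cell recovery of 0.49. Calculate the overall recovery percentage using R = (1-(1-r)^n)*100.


Complement of single-cell recovery:
1 - r = 1 - 0.49 = 0.51
Raise to power n:
(1 - r)^3 = 0.51^3 = 0.132651
Overall recovery:
R = (1 - 0.132651) * 100
= 86.7349%

86.7349%


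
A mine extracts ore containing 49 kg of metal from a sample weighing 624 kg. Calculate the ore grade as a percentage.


7.8526%

Ore grade = (metal mass / ore mass) * 100
= (49 / 624) * 100
= 0.07852564103 * 100
= 7.8526%


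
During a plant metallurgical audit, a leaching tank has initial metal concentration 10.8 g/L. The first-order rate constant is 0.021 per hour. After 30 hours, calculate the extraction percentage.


46.7408%

Compute the exponent:
-k * t = -0.021 * 30 = -0.63
Remaining concentration:
C = 10.8 * exp(-0.63)
= 10.8 * 0.532591801
= 5.751991451 g/L
Extracted = 10.8 - 5.751991451 = 5.048008549 g/L
Extraction % = 5.048008549 / 10.8 * 100
= 46.7408%


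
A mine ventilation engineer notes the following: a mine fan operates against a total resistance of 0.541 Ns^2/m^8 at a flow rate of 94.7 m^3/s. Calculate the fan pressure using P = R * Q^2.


4851.7367 Pa

Compute Q^2:
Q^2 = 94.7^2 = 8968.09
Compute pressure:
P = R * Q^2 = 0.541 * 8968.09
= 4851.7367 Pa


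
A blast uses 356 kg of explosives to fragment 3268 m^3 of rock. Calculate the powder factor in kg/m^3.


0.1089 kg/m^3

Powder factor = explosive mass / rock volume
= 356 / 3268
= 0.1089 kg/m^3


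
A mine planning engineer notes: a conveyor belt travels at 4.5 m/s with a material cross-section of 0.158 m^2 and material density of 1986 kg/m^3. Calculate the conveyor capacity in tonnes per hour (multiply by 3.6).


5083.3656 t/h

Volumetric flow = speed * area
= 4.5 * 0.158 = 0.711 m^3/s
Mass flow = volumetric * density
= 0.711 * 1986 = 1412.046 kg/s
Convert to t/h: multiply by 3.6
Capacity = 1412.046 * 3.6
= 5083.3656 t/h


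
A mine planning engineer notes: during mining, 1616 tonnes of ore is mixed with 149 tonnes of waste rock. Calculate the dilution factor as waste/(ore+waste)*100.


8.4419%

Total material = ore + waste
= 1616 + 149 = 1765 tonnes
Dilution = waste / total * 100
= 149 / 1765 * 100
= 0.08441926346 * 100
= 8.4419%


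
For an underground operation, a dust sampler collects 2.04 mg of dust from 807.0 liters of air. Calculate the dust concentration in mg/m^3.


2.5279 mg/m^3

Convert liters to m^3: 1 m^3 = 1000 L
Concentration = mass / volume * 1000
= 2.04 / 807.0 * 1000
= 0.002527881041 * 1000
= 2.5279 mg/m^3


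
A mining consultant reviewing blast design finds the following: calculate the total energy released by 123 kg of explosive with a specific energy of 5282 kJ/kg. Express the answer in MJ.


649.686 MJ

Energy = mass * specific_energy / 1000
= 123 * 5282 / 1000
= 649686 / 1000
= 649.686 MJ


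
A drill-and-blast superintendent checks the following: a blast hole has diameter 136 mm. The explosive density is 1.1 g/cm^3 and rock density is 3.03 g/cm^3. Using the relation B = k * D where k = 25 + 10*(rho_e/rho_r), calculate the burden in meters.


First, compute k:
rho_e / rho_r = 1.1 / 3.03 = 0.3630363036
k = 25 + 10 * 0.3630363036 = 28.63036304
Then, compute burden:
B = k * D / 1000 = 28.63036304 * 136 / 1000
= 3893.729373 / 1000
= 3.8937 m

3.8937 m


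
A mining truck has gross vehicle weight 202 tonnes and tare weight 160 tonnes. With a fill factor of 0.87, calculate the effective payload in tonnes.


36.54 tonnes

Maximum payload = gross - tare
= 202 - 160 = 42 tonnes
Effective payload = max payload * fill factor
= 42 * 0.87
= 36.54 tonnes


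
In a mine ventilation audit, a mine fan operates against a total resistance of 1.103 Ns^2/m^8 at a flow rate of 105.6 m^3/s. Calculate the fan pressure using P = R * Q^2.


12299.9501 Pa

Compute Q^2:
Q^2 = 105.6^2 = 11151.36
Compute pressure:
P = R * Q^2 = 1.103 * 11151.36
= 12299.9501 Pa


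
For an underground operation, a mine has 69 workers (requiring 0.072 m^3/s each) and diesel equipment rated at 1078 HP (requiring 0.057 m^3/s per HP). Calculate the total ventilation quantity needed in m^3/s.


66.414 m^3/s

Airflow for workers:
Q_people = 69 * 0.072 = 4.968 m^3/s
Airflow for diesel equipment:
Q_diesel = 1078 * 0.057 = 61.446 m^3/s
Total ventilation:
Q_total = 4.968 + 61.446
= 66.414 m^3/s


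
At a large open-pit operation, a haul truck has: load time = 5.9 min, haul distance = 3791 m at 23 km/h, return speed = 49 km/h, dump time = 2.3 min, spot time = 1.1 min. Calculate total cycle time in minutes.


23.8316 min

Convert haul speed to m/min: 23 * 1000/60 = 383.3333333 m/min
Haul time = 3791 / 383.3333333 = 9.889565217 min
Convert return speed to m/min: 49 * 1000/60 = 816.6666667 m/min
Return time = 3791 / 816.6666667 = 4.642040816 min
Total cycle time:
= 5.9 + 9.889565217 + 2.3 + 4.642040816 + 1.1
= 23.8316 min


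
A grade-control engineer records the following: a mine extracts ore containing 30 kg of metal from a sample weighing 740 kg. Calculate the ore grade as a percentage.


4.0541%

Ore grade = (metal mass / ore mass) * 100
= (30 / 740) * 100
= 0.04054054054 * 100
= 4.0541%


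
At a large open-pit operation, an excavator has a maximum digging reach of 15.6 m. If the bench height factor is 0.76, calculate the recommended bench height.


11.856 m

Bench height = reach * factor
= 15.6 * 0.76
= 11.856 m


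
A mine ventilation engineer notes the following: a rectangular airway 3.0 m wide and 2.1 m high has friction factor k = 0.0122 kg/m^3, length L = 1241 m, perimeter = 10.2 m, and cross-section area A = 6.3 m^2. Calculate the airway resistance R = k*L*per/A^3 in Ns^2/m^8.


Compute the numerator:
k * L * per = 0.0122 * 1241 * 10.2
= 154.43004
Compute the denominator:
A^3 = 6.3^3 = 250.047
Resistance:
R = 154.43004 / 250.047
= 0.6176 Ns^2/m^8

0.6176 Ns^2/m^8


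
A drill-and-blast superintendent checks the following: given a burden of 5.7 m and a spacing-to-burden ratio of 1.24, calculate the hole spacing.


Spacing = burden * ratio
= 5.7 * 1.24
= 7.068 m

7.068 m


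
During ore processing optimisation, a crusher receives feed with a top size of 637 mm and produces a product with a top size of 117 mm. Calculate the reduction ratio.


Reduction ratio = feed size / product size
= 637 / 117
= 5.4444

5.4444


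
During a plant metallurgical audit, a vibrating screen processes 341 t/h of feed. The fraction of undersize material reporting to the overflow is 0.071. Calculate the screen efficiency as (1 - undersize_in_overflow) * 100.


Screen efficiency = (1 - fraction of undersize in overflow) * 100
= (1 - 0.071) * 100
= 0.929 * 100
= 92.9%

92.9%


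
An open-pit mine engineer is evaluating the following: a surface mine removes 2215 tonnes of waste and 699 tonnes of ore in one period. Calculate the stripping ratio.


Stripping ratio = waste tonnage / ore tonnage
= 2215 / 699
= 3.1688

3.1688


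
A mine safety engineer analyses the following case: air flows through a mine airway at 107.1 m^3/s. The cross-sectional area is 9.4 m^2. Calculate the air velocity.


Velocity = flow rate / cross-sectional area
= 107.1 / 9.4
= 11.3936 m/s

11.3936 m/s


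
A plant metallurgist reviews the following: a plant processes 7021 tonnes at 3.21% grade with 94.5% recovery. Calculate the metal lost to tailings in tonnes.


Total metal in feed:
= 7021 * 3.21 / 100 = 225.3741 tonnes
Metal recovered:
= 225.3741 * 94.5 / 100 = 212.9785245 tonnes
Metal lost to tailings:
= 225.3741 - 212.9785245
= 12.3956 tonnes

12.3956 tonnes


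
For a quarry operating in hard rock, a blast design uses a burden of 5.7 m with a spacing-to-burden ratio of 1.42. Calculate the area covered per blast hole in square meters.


First, find the spacing:
Spacing = burden * ratio = 5.7 * 1.42
= 8.094 m
Then, calculate the area:
Area = burden * spacing = 5.7 * 8.094
= 46.1358 m^2

46.1358 m^2


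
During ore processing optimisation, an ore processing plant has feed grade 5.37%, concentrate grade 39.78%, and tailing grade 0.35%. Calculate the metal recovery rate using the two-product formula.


Using the two-product formula:
R = 100 * c * (f - t) / (f * (c - t))
Numerator = 100 * 39.78 * (5.37 - 0.35)
= 100 * 39.78 * 5.02
= 19969.56
Denominator = 5.37 * (39.78 - 0.35)
= 5.37 * 39.43
= 211.7391
R = 19969.56 / 211.7391
= 94.3121%

94.3121%


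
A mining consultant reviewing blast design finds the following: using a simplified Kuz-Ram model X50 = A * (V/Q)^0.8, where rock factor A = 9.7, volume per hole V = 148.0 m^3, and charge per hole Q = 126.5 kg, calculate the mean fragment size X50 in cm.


Compute V/Q:
V/Q = 148.0 / 126.5 = 1.169960474
Raise to the power 0.8:
(V/Q)^0.8 = 1.169960474^0.8 = 1.133801303
Multiply by A:
X50 = 9.7 * 1.133801303
= 10.9979 cm

10.9979 cm


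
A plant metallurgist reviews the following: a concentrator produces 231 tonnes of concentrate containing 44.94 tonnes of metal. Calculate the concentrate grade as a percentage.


Grade = (metal in concentrate / concentrate mass) * 100
= (44.94 / 231) * 100
= 0.1945454545 * 100
= 19.4545%

19.4545%


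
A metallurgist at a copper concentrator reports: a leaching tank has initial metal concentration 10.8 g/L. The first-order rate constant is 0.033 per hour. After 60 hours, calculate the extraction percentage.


Compute the exponent:
-k * t = -0.033 * 60 = -1.98
Remaining concentration:
C = 10.8 * exp(-1.98)
= 10.8 * 0.1380692373
= 1.491147763 g/L
Extracted = 10.8 - 1.491147763 = 9.308852237 g/L
Extraction % = 9.308852237 / 10.8 * 100
= 86.1931%

86.1931%


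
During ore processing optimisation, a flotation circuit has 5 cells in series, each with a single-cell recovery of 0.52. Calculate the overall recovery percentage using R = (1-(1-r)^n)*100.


Complement of single-cell recovery:
1 - r = 1 - 0.52 = 0.48
Raise to power n:
(1 - r)^5 = 0.48^5 = 0.0254803968
Overall recovery:
R = (1 - 0.0254803968) * 100
= 97.452%

97.452%


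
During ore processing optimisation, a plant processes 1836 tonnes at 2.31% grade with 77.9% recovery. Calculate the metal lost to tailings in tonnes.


Total metal in feed:
= 1836 * 2.31 / 100 = 42.4116 tonnes
Metal recovered:
= 42.4116 * 77.9 / 100 = 33.0386364 tonnes
Metal lost to tailings:
= 42.4116 - 33.0386364
= 9.373 tonnes

9.373 tonnes


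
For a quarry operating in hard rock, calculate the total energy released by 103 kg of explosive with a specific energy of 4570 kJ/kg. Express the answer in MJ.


470.71 MJ

Energy = mass * specific_energy / 1000
= 103 * 4570 / 1000
= 470710 / 1000
= 470.71 MJ


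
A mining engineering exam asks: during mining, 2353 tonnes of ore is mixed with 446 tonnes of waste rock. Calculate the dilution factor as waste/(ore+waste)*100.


15.9343%

Total material = ore + waste
= 2353 + 446 = 2799 tonnes
Dilution = waste / total * 100
= 446 / 2799 * 100
= 0.1593426224 * 100
= 15.9343%


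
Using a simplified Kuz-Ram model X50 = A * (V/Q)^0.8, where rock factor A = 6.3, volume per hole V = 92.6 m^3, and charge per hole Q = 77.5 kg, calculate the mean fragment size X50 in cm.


7.2642 cm

Compute V/Q:
V/Q = 92.6 / 77.5 = 1.19483871
Raise to the power 0.8:
(V/Q)^0.8 = 1.19483871^0.8 = 1.153048108
Multiply by A:
X50 = 6.3 * 1.153048108
= 7.2642 cm


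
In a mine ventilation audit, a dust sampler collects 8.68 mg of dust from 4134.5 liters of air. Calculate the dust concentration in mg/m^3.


2.0994 mg/m^3

Convert liters to m^3: 1 m^3 = 1000 L
Concentration = mass / volume * 1000
= 8.68 / 4134.5 * 1000
= 0.002099407425 * 1000
= 2.0994 mg/m^3


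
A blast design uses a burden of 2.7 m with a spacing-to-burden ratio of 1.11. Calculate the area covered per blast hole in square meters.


First, find the spacing:
Spacing = burden * ratio = 2.7 * 1.11
= 2.997 m
Then, calculate the area:
Area = burden * spacing = 2.7 * 2.997
= 8.0919 m^2

8.0919 m^2


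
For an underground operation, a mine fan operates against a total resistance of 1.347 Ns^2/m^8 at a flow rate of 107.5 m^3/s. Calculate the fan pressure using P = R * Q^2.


Compute Q^2:
Q^2 = 107.5^2 = 11556.25
Compute pressure:
P = R * Q^2 = 1.347 * 11556.25
= 15566.2688 Pa

15566.2688 Pa


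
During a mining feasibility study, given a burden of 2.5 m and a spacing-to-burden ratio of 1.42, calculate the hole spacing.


Spacing = burden * ratio
= 2.5 * 1.42
= 3.55 m

3.55 m


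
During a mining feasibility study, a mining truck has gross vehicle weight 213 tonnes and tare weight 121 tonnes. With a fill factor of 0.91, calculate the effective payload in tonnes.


Maximum payload = gross - tare
= 213 - 121 = 92 tonnes
Effective payload = max payload * fill factor
= 92 * 0.91
= 83.72 tonnes

83.72 tonnes


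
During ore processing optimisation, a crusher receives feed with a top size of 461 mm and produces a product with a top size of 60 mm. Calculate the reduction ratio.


Reduction ratio = feed size / product size
= 461 / 60
= 7.6833

7.6833


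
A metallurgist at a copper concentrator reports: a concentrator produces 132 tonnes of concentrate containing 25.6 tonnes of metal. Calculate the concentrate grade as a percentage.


19.3939%

Grade = (metal in concentrate / concentrate mass) * 100
= (25.6 / 132) * 100
= 0.1939393939 * 100
= 19.3939%


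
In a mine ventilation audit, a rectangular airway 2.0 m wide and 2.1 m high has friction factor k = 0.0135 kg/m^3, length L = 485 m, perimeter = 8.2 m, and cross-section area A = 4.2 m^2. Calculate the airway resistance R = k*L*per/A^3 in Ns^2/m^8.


0.7247 Ns^2/m^8

Compute the numerator:
k * L * per = 0.0135 * 485 * 8.2
= 53.6895
Compute the denominator:
A^3 = 4.2^3 = 74.088
Resistance:
R = 53.6895 / 74.088
= 0.7247 Ns^2/m^8


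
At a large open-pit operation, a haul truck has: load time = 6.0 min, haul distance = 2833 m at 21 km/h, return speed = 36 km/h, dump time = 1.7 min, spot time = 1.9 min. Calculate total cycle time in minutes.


22.416 min

Convert haul speed to m/min: 21 * 1000/60 = 350 m/min
Haul time = 2833 / 350 = 8.094285714 min
Convert return speed to m/min: 36 * 1000/60 = 600 m/min
Return time = 2833 / 600 = 4.721666667 min
Total cycle time:
= 6.0 + 8.094285714 + 1.7 + 4.721666667 + 1.9
= 22.416 min


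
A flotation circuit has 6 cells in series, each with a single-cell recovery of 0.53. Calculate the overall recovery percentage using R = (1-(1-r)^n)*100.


98.9221%

Complement of single-cell recovery:
1 - r = 1 - 0.53 = 0.47
Raise to power n:
(1 - r)^6 = 0.47^6 = 0.01077921533
Overall recovery:
R = (1 - 0.01077921533) * 100
= 98.9221%


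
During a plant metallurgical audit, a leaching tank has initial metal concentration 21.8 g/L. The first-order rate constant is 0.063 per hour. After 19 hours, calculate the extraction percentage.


69.7901%

Compute the exponent:
-k * t = -0.063 * 19 = -1.197
Remaining concentration:
C = 21.8 * exp(-1.197)
= 21.8 * 0.3020991513
= 6.585761498 g/L
Extracted = 21.8 - 6.585761498 = 15.2142385 g/L
Extraction % = 15.2142385 / 21.8 * 100
= 69.7901%


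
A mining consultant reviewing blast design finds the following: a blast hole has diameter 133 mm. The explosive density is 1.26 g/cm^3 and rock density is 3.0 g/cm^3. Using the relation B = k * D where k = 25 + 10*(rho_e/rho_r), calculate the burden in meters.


First, compute k:
rho_e / rho_r = 1.26 / 3.0 = 0.42
k = 25 + 10 * 0.42 = 29.2
Then, compute burden:
B = k * D / 1000 = 29.2 * 133 / 1000
= 3883.6 / 1000
= 3.8836 m

3.8836 m


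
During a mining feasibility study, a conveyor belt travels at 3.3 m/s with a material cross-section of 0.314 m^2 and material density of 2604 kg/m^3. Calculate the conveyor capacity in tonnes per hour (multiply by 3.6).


Volumetric flow = speed * area
= 3.3 * 0.314 = 1.0362 m^3/s
Mass flow = volumetric * density
= 1.0362 * 2604 = 2698.2648 kg/s
Convert to t/h: multiply by 3.6
Capacity = 2698.2648 * 3.6
= 9713.7533 t/h

9713.7533 t/h
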